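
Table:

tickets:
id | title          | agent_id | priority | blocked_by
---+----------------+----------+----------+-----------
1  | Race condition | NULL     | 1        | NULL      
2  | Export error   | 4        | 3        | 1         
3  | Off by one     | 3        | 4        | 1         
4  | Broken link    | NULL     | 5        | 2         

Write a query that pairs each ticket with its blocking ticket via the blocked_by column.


This is a self-join: tickets is joined to a second copy of itself, matching each row's blocked_by to another row's id. Use LEFT JOIN so rows with blocked_by=NULL are kept.
  - ticket 1 (Race condition): blocked_by=NULL -> NULL
  - ticket 2 (Export error): blocked_by=1 -> Race condition
  - ticket 3 (Off by one): blocked_by=1 -> Race condition
  - ticket 4 (Broken link): blocked_by=2 -> Export error

SQL:
SELECT a.title AS item, b.title AS blocked_by
FROM tickets a
LEFT JOIN tickets b ON a.blocked_by = b.id

Result:
item           | blocked_by    
---------------+---------------
Race condition | NULL          
Export error   | Race condition
Off by one     | Race condition
Broken link    | Export error  


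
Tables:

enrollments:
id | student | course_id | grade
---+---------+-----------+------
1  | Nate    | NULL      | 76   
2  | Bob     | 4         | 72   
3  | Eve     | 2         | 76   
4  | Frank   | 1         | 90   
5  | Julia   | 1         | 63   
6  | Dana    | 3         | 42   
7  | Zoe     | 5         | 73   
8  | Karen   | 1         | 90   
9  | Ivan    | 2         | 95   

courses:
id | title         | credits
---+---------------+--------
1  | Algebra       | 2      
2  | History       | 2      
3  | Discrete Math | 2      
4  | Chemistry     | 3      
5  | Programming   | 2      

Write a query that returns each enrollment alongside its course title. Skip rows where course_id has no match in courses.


INNER JOIN keeps only enrollments rows whose course_id matches an id in courses. Walk through each enrollment:
  - enrollment 1 (Nate): course_id=NULL, no match -> dropped
  - enrollment 2 (Bob): course_id=4 -> matches Chemistry
  - enrollment 3 (Eve): course_id=2 -> matches History
  - enrollment 4 (Frank): course_id=1 -> matches Algebra
  - enrollment 5 (Julia): course_id=1 -> matches Algebra
  - enrollment 6 (Dana): course_id=3 -> matches Discrete Math
  - enrollment 7 (Zoe): course_id=5 -> matches Programming
  - enrollment 8 (Karen): course_id=1 -> matches Algebra
  - enrollment 9 (Ivan): course_id=2 -> matches History
So 1 of 9 rows is dropped.

SQL:
SELECT a.student, b.title AS course
FROM enrollments a
INNER JOIN courses b ON a.course_id = b.id

Result:
student | course       
--------+--------------
Bob     | Chemistry    
Eve     | History      
Frank   | Algebra      
Julia   | Algebra      
Dana    | Discrete Math
Zoe     | Programming  
Karen   | Algebra      
Ivan    | History      


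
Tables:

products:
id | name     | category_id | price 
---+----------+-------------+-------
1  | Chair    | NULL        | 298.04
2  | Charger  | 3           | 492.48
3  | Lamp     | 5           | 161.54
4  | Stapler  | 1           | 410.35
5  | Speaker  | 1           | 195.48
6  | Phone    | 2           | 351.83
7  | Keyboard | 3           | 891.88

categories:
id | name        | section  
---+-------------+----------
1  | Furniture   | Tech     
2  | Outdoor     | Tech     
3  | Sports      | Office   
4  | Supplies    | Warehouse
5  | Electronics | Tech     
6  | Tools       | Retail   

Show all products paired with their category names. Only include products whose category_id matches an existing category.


INNER JOIN keeps only products rows whose category_id matches an id in categories. Walk through each product:
  - product 1 (Chair): category_id=NULL, no match -> dropped
  - product 2 (Charger): category_id=3 -> matches Sports
  - product 3 (Lamp): category_id=5 -> matches Electronics
  - product 4 (Stapler): category_id=1 -> matches Furniture
  - product 5 (Speaker): category_id=1 -> matches Furniture
  - product 6 (Phone): category_id=2 -> matches Outdoor
  - product 7 (Keyboard): category_id=3 -> matches Sports
So 1 of 7 rows is dropped.

SQL:
SELECT a.name, b.name AS category
FROM products a
INNER JOIN categories b ON a.category_id = b.id

Result:
name     | category   
---------+------------
Charger  | Sports     
Lamp     | Electronics
Stapler  | Furniture  
Speaker  | Furniture  
Phone    | Outdoor    
Keyboard | Sports     


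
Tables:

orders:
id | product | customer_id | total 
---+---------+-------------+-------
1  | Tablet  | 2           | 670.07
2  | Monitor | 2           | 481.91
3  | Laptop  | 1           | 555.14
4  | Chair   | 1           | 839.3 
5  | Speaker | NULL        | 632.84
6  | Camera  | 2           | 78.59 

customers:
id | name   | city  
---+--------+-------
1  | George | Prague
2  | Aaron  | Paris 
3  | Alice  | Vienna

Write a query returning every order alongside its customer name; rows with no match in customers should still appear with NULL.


LEFT JOIN keeps every row from orders (the left table); where customer_id has no match in customers, the customer columns become NULL. Walk through each order:
  - order 1 (Tablet): customer_id=2 -> matches Aaron
  - order 2 (Monitor): customer_id=2 -> matches Aaron
  - order 3 (Laptop): customer_id=1 -> matches George
  - order 4 (Chair): customer_id=1 -> matches George
  - order 5 (Speaker): customer_id=NULL, no match -> kept with NULL
  - order 6 (Camera): customer_id=2 -> matches Aaron
All 6 rows appear; 1 has NULL customer.

SQL:
SELECT a.product, b.name AS customer
FROM orders a
LEFT JOIN customers b ON a.customer_id = b.id

Result:
product | customer
--------+---------
Tablet  | Aaron   
Monitor | Aaron   
Laptop  | George  
Chair   | George  
Speaker | NULL    
Camera  | Aaron   


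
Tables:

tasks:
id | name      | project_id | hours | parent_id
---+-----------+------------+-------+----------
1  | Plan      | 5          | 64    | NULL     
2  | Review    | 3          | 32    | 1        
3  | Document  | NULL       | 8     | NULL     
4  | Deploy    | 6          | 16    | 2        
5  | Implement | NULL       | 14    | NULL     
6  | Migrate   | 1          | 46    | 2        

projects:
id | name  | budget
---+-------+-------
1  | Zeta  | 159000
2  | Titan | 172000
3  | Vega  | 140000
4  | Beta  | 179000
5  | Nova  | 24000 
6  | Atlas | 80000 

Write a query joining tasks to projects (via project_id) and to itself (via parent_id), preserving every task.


Two LEFT JOINs from the same base table tasks: one to projects via project_id, one to tasks itself via parent_id. Both are LEFT so every task is preserved.
Match against projects:
  - task 1 (Plan): project_id=5 -> matches Nova
  - task 2 (Review): project_id=3 -> matches Vega
  - task 3 (Document): project_id=NULL, no match -> kept with NULL
  - task 4 (Deploy): project_id=6 -> matches Atlas
  - task 5 (Implement): project_id=NULL, no match -> kept with NULL
  - task 6 (Migrate): project_id=1 -> matches Zeta
Match against tasks (self):
  - task 1 (Plan): parent_id=NULL -> NULL
  - task 2 (Review): parent_id=1 -> Plan
  - task 3 (Document): parent_id=NULL -> NULL
  - task 4 (Deploy): parent_id=2 -> Review
  - task 5 (Implement): parent_id=NULL -> NULL
  - task 6 (Migrate): parent_id=2 -> Review

SQL:
SELECT a.name, b.name AS project, c.name AS parent
FROM tasks a
LEFT JOIN projects b ON a.project_id = b.id
LEFT JOIN tasks c ON a.parent_id = c.id

Result:
name      | project | parent
----------+---------+-------
Plan      | Nova    | NULL  
Review    | Vega    | Plan  
Document  | NULL    | NULL  
Deploy    | Atlas   | Review
Implement | NULL    | NULL  
Migrate   | Zeta    | Review


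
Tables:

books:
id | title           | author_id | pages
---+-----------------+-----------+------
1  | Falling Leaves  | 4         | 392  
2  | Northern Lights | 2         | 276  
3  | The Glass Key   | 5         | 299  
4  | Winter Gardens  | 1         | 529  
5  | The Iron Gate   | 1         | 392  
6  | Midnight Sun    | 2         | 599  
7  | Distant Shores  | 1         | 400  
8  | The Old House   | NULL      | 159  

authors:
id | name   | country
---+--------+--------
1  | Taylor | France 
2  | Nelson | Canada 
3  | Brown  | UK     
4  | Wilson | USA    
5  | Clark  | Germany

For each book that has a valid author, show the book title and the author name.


INNER JOIN keeps only books rows whose author_id matches an id in authors. Walk through each book:
  - book 1 (Falling Leaves): author_id=4 -> matches Wilson
  - book 2 (Northern Lights): author_id=2 -> matches Nelson
  - book 3 (The Glass Key): author_id=5 -> matches Clark
  - book 4 (Winter Gardens): author_id=1 -> matches Taylor
  - book 5 (The Iron Gate): author_id=1 -> matches Taylor
  - book 6 (Midnight Sun): author_id=2 -> matches Nelson
  - book 7 (Distant Shores): author_id=1 -> matches Taylor
  - book 8 (The Old House): author_id=NULL, no match -> dropped
So 1 of 8 rows is dropped.

SQL:
SELECT a.title, b.name AS author
FROM books a
INNER JOIN authors b ON a.author_id = b.id

Result:
title           | author
----------------+-------
Falling Leaves  | Wilson
Northern Lights | Nelson
The Glass Key   | Clark 
Winter Gardens  | Taylor
The Iron Gate   | Taylor
Midnight Sun    | Nelson
Distant Shores  | Taylor


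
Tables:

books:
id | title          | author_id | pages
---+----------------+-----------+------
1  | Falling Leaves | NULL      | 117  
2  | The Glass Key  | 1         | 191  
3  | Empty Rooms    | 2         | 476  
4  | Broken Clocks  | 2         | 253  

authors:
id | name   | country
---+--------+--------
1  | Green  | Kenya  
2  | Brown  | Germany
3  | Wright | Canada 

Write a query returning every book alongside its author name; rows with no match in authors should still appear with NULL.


LEFT JOIN keeps every row from books (the left table); where author_id has no match in authors, the author columns become NULL. Walk through each book:
  - book 1 (Falling Leaves): author_id=NULL, no match -> kept with NULL
  - book 2 (The Glass Key): author_id=1 -> matches Green
  - book 3 (Empty Rooms): author_id=2 -> matches Brown
  - book 4 (Broken Clocks): author_id=2 -> matches Brown
All 4 rows appear; 1 has NULL author.

SQL:
SELECT a.title, b.name AS author
FROM books a
LEFT JOIN authors b ON a.author_id = b.id

Result:
title          | author
---------------+-------
Falling Leaves | NULL  
The Glass Key  | Green 
Empty Rooms    | Brown 
Broken Clocks  | Brown 


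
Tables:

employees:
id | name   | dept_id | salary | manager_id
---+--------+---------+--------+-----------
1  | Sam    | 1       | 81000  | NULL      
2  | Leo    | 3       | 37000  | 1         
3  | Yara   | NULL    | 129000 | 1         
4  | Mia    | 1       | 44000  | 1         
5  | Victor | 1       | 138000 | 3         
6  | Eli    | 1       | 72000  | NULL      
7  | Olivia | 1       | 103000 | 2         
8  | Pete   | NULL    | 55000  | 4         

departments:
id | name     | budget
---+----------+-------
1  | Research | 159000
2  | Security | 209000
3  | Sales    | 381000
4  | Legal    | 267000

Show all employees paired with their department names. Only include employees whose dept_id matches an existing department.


INNER JOIN keeps only employees rows whose dept_id matches an id in departments. Walk through each employee:
  - employee 1 (Sam): dept_id=1 -> matches Research
  - employee 2 (Leo): dept_id=3 -> matches Sales
  - employee 3 (Yara): dept_id=NULL, no match -> dropped
  - employee 4 (Mia): dept_id=1 -> matches Research
  - employee 5 (Victor): dept_id=1 -> matches Research
  - employee 6 (Eli): dept_id=1 -> matches Research
  - employee 7 (Olivia): dept_id=1 -> matches Research
  - employee 8 (Pete): dept_id=NULL, no match -> dropped
So 2 of 8 rows are dropped.

SQL:
SELECT a.name, b.name AS department
FROM employees a
INNER JOIN departments b ON a.dept_id = b.id

Result:
name   | department
-------+-----------
Sam    | Research  
Leo    | Sales     
Mia    | Research  
Victor | Research  
Eli    | Research  
Olivia | Research  


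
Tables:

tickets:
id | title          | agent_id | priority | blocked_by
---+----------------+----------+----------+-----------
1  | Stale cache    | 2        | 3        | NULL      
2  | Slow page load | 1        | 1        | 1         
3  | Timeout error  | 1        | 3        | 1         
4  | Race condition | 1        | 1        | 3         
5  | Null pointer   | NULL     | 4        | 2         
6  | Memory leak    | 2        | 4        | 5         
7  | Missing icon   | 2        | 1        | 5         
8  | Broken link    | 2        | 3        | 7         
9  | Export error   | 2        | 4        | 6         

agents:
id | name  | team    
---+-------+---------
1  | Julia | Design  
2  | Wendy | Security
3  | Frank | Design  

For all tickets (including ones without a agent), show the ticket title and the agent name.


LEFT JOIN keeps every row from tickets (the left table); where agent_id has no match in agents, the agent columns become NULL. Walk through each ticket:
  - ticket 1 (Stale cache): agent_id=2 -> matches Wendy
  - ticket 2 (Slow page load): agent_id=1 -> matches Julia
  - ticket 3 (Timeout error): agent_id=1 -> matches Julia
  - ticket 4 (Race condition): agent_id=1 -> matches Julia
  - ticket 5 (Null pointer): agent_id=NULL, no match -> kept with NULL
  - ticket 6 (Memory leak): agent_id=2 -> matches Wendy
  - ticket 7 (Missing icon): agent_id=2 -> matches Wendy
  - ticket 8 (Broken link): agent_id=2 -> matches Wendy
  - ticket 9 (Export error): agent_id=2 -> matches Wendy
All 9 rows appear; 1 has NULL agent.

SQL:
SELECT a.title, b.name AS agent
FROM tickets a
LEFT JOIN agents b ON a.agent_id = b.id

Result:
title          | agent
---------------+------
Stale cache    | Wendy
Slow page load | Julia
Timeout error  | Julia
Race condition | Julia
Null pointer   | NULL 
Memory leak    | Wendy
Missing icon   | Wendy
Broken link    | Wendy
Export error   | Wendy


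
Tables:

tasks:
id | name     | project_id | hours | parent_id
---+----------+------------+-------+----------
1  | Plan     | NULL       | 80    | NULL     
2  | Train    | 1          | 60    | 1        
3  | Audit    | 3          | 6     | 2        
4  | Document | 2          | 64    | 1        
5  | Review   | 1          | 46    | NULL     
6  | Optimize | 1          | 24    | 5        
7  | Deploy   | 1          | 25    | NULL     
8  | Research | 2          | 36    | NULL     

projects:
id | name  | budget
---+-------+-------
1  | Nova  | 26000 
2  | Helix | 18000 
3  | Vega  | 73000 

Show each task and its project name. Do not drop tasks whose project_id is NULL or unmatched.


LEFT JOIN keeps every row from tasks (the left table); where project_id has no match in projects, the project columns become NULL. Walk through each task:
  - task 1 (Plan): project_id=NULL, no match -> kept with NULL
  - task 2 (Train): project_id=1 -> matches Nova
  - task 3 (Audit): project_id=3 -> matches Vega
  - task 4 (Document): project_id=2 -> matches Helix
  - task 5 (Review): project_id=1 -> matches Nova
  - task 6 (Optimize): project_id=1 -> matches Nova
  - task 7 (Deploy): project_id=1 -> matches Nova
  - task 8 (Research): project_id=2 -> matches Helix
All 8 rows appear; 1 has NULL project.

SQL:
SELECT a.name, b.name AS project
FROM tasks a
LEFT JOIN projects b ON a.project_id = b.id

Result:
name     | project
---------+--------
Plan     | NULL   
Train    | Nova   
Audit    | Vega   
Document | Helix  
Review   | Nova   
Optimize | Nova   
Deploy   | Nova   
Research | Helix  


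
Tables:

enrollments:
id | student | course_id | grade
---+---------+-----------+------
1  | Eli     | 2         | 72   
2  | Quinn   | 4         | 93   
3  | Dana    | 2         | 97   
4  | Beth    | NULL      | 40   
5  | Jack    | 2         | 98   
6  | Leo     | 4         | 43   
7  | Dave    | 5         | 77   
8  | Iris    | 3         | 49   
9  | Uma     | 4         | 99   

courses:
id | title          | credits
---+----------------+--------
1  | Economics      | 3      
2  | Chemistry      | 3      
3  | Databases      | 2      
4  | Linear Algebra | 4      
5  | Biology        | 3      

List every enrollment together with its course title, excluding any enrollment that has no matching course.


INNER JOIN keeps only enrollments rows whose course_id matches an id in courses. Walk through each enrollment:
  - enrollment 1 (Eli): course_id=2 -> matches Chemistry
  - enrollment 2 (Quinn): course_id=4 -> matches Linear Algebra
  - enrollment 3 (Dana): course_id=2 -> matches Chemistry
  - enrollment 4 (Beth): course_id=NULL, no match -> dropped
  - enrollment 5 (Jack): course_id=2 -> matches Chemistry
  - enrollment 6 (Leo): course_id=4 -> matches Linear Algebra
  - enrollment 7 (Dave): course_id=5 -> matches Biology
  - enrollment 8 (Iris): course_id=3 -> matches Databases
  - enrollment 9 (Uma): course_id=4 -> matches Linear Algebra
So 1 of 9 rows is dropped.

SQL:
SELECT a.student, b.title AS course
FROM enrollments a
INNER JOIN courses b ON a.course_id = b.id

Result:
student | course        
--------+---------------
Eli     | Chemistry     
Quinn   | Linear Algebra
Dana    | Chemistry     
Jack    | Chemistry     
Leo     | Linear Algebra
Dave    | Biology       
Iris    | Databases     
Uma     | Linear Algebra


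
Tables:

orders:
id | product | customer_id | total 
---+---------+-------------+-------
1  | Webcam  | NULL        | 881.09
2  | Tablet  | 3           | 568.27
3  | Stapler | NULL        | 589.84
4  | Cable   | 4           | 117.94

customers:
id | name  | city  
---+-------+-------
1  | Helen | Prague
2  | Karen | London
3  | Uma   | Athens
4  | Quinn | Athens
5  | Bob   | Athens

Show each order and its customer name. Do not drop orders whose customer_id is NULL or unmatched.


LEFT JOIN keeps every row from orders (the left table); where customer_id has no match in customers, the customer columns become NULL. Walk through each order:
  - order 1 (Webcam): customer_id=NULL, no match -> kept with NULL
  - order 2 (Tablet): customer_id=3 -> matches Uma
  - order 3 (Stapler): customer_id=NULL, no match -> kept with NULL
  - order 4 (Cable): customer_id=4 -> matches Quinn
All 4 rows appear; 2 have NULL customer.

SQL:
SELECT a.product, b.name AS customer
FROM orders a
LEFT JOIN customers b ON a.customer_id = b.id

Result:
product | customer
--------+---------
Webcam  | NULL    
Tablet  | Uma     
Stapler | NULL    
Cable   | Quinn   


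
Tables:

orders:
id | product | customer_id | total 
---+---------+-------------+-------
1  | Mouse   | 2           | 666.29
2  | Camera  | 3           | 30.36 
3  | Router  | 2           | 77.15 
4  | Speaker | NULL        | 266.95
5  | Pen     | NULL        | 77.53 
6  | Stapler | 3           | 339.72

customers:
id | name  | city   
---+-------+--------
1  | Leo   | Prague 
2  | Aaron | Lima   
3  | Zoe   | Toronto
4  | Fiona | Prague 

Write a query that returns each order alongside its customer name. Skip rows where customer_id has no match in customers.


INNER JOIN keeps only orders rows whose customer_id matches an id in customers. Walk through each order:
  - order 1 (Mouse): customer_id=2 -> matches Aaron
  - order 2 (Camera): customer_id=3 -> matches Zoe
  - order 3 (Router): customer_id=2 -> matches Aaron
  - order 4 (Speaker): customer_id=NULL, no match -> dropped
  - order 5 (Pen): customer_id=NULL, no match -> dropped
  - order 6 (Stapler): customer_id=3 -> matches Zoe
So 2 of 6 rows are dropped.

SQL:
SELECT a.product, b.name AS customer
FROM orders a
INNER JOIN customers b ON a.customer_id = b.id

Result:
product | customer
--------+---------
Mouse   | Aaron   
Camera  | Zoe     
Router  | Aaron   
Stapler | Zoe     


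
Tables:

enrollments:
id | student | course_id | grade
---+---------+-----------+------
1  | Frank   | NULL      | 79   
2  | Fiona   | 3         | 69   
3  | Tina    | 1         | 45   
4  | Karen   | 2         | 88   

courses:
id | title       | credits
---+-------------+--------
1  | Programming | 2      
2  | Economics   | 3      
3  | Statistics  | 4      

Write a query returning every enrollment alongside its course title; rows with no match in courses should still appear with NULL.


LEFT JOIN keeps every row from enrollments (the left table); where course_id has no match in courses, the course columns become NULL. Walk through each enrollment:
  - enrollment 1 (Frank): course_id=NULL, no match -> kept with NULL
  - enrollment 2 (Fiona): course_id=3 -> matches Statistics
  - enrollment 3 (Tina): course_id=1 -> matches Programming
  - enrollment 4 (Karen): course_id=2 -> matches Economics
All 4 rows appear; 1 has NULL course.

SQL:
SELECT a.student, b.title AS course
FROM enrollments a
LEFT JOIN courses b ON a.course_id = b.id

Result:
student | course     
--------+------------
Frank   | NULL       
Fiona   | Statistics 
Tina    | Programming
Karen   | Economics  


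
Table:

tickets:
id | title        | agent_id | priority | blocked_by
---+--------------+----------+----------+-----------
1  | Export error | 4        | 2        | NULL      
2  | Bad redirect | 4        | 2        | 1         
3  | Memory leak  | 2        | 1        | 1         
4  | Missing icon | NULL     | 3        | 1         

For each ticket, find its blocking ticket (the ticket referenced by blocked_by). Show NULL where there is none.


This is a self-join: tickets is joined to a second copy of itself, matching each row's blocked_by to another row's id. Use LEFT JOIN so rows with blocked_by=NULL are kept.
  - ticket 1 (Export error): blocked_by=NULL -> NULL
  - ticket 2 (Bad redirect): blocked_by=1 -> Export error
  - ticket 3 (Memory leak): blocked_by=1 -> Export error
  - ticket 4 (Missing icon): blocked_by=1 -> Export error

SQL:
SELECT a.title AS item, b.title AS blocked_by
FROM tickets a
LEFT JOIN tickets b ON a.blocked_by = b.id

Result:
item         | blocked_by  
-------------+-------------
Export error | NULL        
Bad redirect | Export error
Memory leak  | Export error
Missing icon | Export error


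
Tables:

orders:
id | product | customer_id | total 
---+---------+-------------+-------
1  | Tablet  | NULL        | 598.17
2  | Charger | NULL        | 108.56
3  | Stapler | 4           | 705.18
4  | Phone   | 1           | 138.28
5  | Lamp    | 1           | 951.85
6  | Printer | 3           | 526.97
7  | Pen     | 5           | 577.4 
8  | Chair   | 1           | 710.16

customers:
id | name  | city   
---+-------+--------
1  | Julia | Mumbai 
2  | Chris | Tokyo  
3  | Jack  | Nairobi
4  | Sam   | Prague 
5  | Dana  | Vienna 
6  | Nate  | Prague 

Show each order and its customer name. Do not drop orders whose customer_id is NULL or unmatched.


LEFT JOIN keeps every row from orders (the left table); where customer_id has no match in customers, the customer columns become NULL. Walk through each order:
  - order 1 (Tablet): customer_id=NULL, no match -> kept with NULL
  - order 2 (Charger): customer_id=NULL, no match -> kept with NULL
  - order 3 (Stapler): customer_id=4 -> matches Sam
  - order 4 (Phone): customer_id=1 -> matches Julia
  - order 5 (Lamp): customer_id=1 -> matches Julia
  - order 6 (Printer): customer_id=3 -> matches Jack
  - order 7 (Pen): customer_id=5 -> matches Dana
  - order 8 (Chair): customer_id=1 -> matches Julia
All 8 rows appear; 2 have NULL customer.

SQL:
SELECT a.product, b.name AS customer
FROM orders a
LEFT JOIN customers b ON a.customer_id = b.id

Result:
product | customer
--------+---------
Tablet  | NULL    
Charger | NULL    
Stapler | Sam     
Phone   | Julia   
Lamp    | Julia   
Printer | Jack    
Pen     | Dana    
Chair   | Julia   


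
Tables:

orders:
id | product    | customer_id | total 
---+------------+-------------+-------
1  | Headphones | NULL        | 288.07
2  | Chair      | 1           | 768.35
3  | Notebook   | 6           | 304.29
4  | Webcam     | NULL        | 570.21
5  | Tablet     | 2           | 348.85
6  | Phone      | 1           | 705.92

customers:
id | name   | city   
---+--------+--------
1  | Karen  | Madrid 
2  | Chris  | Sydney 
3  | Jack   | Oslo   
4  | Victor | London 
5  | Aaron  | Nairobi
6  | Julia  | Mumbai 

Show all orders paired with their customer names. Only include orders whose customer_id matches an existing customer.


INNER JOIN keeps only orders rows whose customer_id matches an id in customers. Walk through each order:
  - order 1 (Headphones): customer_id=NULL, no match -> dropped
  - order 2 (Chair): customer_id=1 -> matches Karen
  - order 3 (Notebook): customer_id=6 -> matches Julia
  - order 4 (Webcam): customer_id=NULL, no match -> dropped
  - order 5 (Tablet): customer_id=2 -> matches Chris
  - order 6 (Phone): customer_id=1 -> matches Karen
So 2 of 6 rows are dropped.

SQL:
SELECT a.product, b.name AS customer
FROM orders a
INNER JOIN customers b ON a.customer_id = b.id

Result:
product  | customer
---------+---------
Chair    | Karen   
Notebook | Julia   
Tablet   | Chris   
Phone    | Karen   


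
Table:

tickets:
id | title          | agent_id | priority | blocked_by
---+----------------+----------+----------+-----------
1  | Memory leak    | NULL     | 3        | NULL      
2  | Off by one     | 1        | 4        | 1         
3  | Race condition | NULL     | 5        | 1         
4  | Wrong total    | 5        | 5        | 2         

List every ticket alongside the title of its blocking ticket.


This is a self-join: tickets is joined to a second copy of itself, matching each row's blocked_by to another row's id. Use LEFT JOIN so rows with blocked_by=NULL are kept.
  - ticket 1 (Memory leak): blocked_by=NULL -> NULL
  - ticket 2 (Off by one): blocked_by=1 -> Memory leak
  - ticket 3 (Race condition): blocked_by=1 -> Memory leak
  - ticket 4 (Wrong total): blocked_by=2 -> Off by one

SQL:
SELECT a.title AS item, b.title AS blocked_by
FROM tickets a
LEFT JOIN tickets b ON a.blocked_by = b.id

Result:
item           | blocked_by 
---------------+------------
Memory leak    | NULL       
Off by one     | Memory leak
Race condition | Memory leak
Wrong total    | Off by one 


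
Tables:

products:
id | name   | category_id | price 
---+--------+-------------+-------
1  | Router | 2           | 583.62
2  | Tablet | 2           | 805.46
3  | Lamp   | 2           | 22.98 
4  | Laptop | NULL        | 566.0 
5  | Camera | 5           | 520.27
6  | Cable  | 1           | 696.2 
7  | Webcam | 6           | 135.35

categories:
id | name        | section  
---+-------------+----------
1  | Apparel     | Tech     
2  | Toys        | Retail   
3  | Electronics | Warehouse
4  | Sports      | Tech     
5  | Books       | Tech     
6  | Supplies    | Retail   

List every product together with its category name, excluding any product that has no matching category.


INNER JOIN keeps only products rows whose category_id matches an id in categories. Walk through each product:
  - product 1 (Router): category_id=2 -> matches Toys
  - product 2 (Tablet): category_id=2 -> matches Toys
  - product 3 (Lamp): category_id=2 -> matches Toys
  - product 4 (Laptop): category_id=NULL, no match -> dropped
  - product 5 (Camera): category_id=5 -> matches Books
  - product 6 (Cable): category_id=1 -> matches Apparel
  - product 7 (Webcam): category_id=6 -> matches Supplies
So 1 of 7 rows is dropped.

SQL:
SELECT a.name, b.name AS category
FROM products a
INNER JOIN categories b ON a.category_id = b.id

Result:
name   | category
-------+---------
Router | Toys    
Tablet | Toys    
Lamp   | Toys    
Camera | Books   
Cable  | Apparel 
Webcam | Supplies


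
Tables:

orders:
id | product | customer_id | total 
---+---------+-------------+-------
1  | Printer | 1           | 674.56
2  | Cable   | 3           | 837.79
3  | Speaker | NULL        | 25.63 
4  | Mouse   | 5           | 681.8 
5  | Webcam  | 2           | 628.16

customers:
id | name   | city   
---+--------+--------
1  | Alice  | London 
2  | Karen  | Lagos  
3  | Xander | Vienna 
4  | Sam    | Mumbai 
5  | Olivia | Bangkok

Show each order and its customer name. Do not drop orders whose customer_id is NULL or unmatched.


LEFT JOIN keeps every row from orders (the left table); where customer_id has no match in customers, the customer columns become NULL. Walk through each order:
  - order 1 (Printer): customer_id=1 -> matches Alice
  - order 2 (Cable): customer_id=3 -> matches Xander
  - order 3 (Speaker): customer_id=NULL, no match -> kept with NULL
  - order 4 (Mouse): customer_id=5 -> matches Olivia
  - order 5 (Webcam): customer_id=2 -> matches Karen
All 5 rows appear; 1 has NULL customer.

SQL:
SELECT a.product, b.name AS customer
FROM orders a
LEFT JOIN customers b ON a.customer_id = b.id

Result:
product | customer
--------+---------
Printer | Alice   
Cable   | Xander  
Speaker | NULL    
Mouse   | Olivia  
Webcam  | Karen   


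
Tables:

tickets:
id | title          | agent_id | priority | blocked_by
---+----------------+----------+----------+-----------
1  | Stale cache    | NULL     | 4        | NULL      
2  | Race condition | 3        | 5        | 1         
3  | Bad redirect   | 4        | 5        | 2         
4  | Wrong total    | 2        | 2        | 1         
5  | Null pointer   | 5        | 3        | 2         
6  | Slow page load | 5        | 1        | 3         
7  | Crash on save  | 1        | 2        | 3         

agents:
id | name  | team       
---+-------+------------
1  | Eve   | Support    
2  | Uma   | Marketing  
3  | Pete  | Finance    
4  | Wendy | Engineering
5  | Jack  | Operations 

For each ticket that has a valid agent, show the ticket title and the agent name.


INNER JOIN keeps only tickets rows whose agent_id matches an id in agents. Walk through each ticket:
  - ticket 1 (Stale cache): agent_id=NULL, no match -> dropped
  - ticket 2 (Race condition): agent_id=3 -> matches Pete
  - ticket 3 (Bad redirect): agent_id=4 -> matches Wendy
  - ticket 4 (Wrong total): agent_id=2 -> matches Uma
  - ticket 5 (Null pointer): agent_id=5 -> matches Jack
  - ticket 6 (Slow page load): agent_id=5 -> matches Jack
  - ticket 7 (Crash on save): agent_id=1 -> matches Eve
So 1 of 7 rows is dropped.

SQL:
SELECT a.title, b.name AS agent
FROM tickets a
INNER JOIN agents b ON a.agent_id = b.id

Result:
title          | agent
---------------+------
Race condition | Pete 
Bad redirect   | Wendy
Wrong total    | Uma  
Null pointer   | Jack 
Slow page load | Jack 
Crash on save  | Eve  


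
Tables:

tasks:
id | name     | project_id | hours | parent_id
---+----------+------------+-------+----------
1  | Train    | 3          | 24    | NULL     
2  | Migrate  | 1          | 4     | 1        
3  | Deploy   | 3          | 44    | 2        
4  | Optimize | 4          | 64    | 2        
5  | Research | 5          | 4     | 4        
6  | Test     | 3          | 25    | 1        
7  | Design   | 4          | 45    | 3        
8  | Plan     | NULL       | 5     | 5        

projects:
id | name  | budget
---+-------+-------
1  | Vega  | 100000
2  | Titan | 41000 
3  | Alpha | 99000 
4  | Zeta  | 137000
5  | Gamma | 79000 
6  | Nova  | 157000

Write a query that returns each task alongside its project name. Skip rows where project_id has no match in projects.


INNER JOIN keeps only tasks rows whose project_id matches an id in projects. Walk through each task:
  - task 1 (Train): project_id=3 -> matches Alpha
  - task 2 (Migrate): project_id=1 -> matches Vega
  - task 3 (Deploy): project_id=3 -> matches Alpha
  - task 4 (Optimize): project_id=4 -> matches Zeta
  - task 5 (Research): project_id=5 -> matches Gamma
  - task 6 (Test): project_id=3 -> matches Alpha
  - task 7 (Design): project_id=4 -> matches Zeta
  - task 8 (Plan): project_id=NULL, no match -> dropped
So 1 of 8 rows is dropped.

SQL:
SELECT a.name, b.name AS project
FROM tasks a
INNER JOIN projects b ON a.project_id = b.id

Result:
name     | project
---------+--------
Train    | Alpha  
Migrate  | Vega   
Deploy   | Alpha  
Optimize | Zeta   
Research | Gamma  
Test     | Alpha  
Design   | Zeta   


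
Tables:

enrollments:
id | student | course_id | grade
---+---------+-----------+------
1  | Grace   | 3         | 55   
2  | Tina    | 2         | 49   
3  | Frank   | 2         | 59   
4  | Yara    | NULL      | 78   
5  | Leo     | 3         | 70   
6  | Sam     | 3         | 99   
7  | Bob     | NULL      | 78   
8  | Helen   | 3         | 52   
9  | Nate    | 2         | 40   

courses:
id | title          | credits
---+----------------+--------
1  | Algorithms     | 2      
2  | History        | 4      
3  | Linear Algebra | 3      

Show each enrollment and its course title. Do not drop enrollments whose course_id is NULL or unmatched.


LEFT JOIN keeps every row from enrollments (the left table); where course_id has no match in courses, the course columns become NULL. Walk through each enrollment:
  - enrollment 1 (Grace): course_id=3 -> matches Linear Algebra
  - enrollment 2 (Tina): course_id=2 -> matches History
  - enrollment 3 (Frank): course_id=2 -> matches History
  - enrollment 4 (Yara): course_id=NULL, no match -> kept with NULL
  - enrollment 5 (Leo): course_id=3 -> matches Linear Algebra
  - enrollment 6 (Sam): course_id=3 -> matches Linear Algebra
  - enrollment 7 (Bob): course_id=NULL, no match -> kept with NULL
  - enrollment 8 (Helen): course_id=3 -> matches Linear Algebra
  - enrollment 9 (Nate): course_id=2 -> matches History
All 9 rows appear; 2 have NULL course.

SQL:
SELECT a.student, b.title AS course
FROM enrollments a
LEFT JOIN courses b ON a.course_id = b.id

Result:
student | course        
--------+---------------
Grace   | Linear Algebra
Tina    | History       
Frank   | History       
Yara    | NULL          
Leo     | Linear Algebra
Sam     | Linear Algebra
Bob     | NULL          
Helen   | Linear Algebra
Nate    | History       


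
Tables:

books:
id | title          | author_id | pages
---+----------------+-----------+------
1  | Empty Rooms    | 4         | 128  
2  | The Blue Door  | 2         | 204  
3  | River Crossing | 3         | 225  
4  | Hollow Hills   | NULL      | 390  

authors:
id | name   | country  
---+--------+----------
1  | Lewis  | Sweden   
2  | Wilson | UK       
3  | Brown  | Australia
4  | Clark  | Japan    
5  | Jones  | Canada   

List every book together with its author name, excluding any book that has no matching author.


INNER JOIN keeps only books rows whose author_id matches an id in authors. Walk through each book:
  - book 1 (Empty Rooms): author_id=4 -> matches Clark
  - book 2 (The Blue Door): author_id=2 -> matches Wilson
  - book 3 (River Crossing): author_id=3 -> matches Brown
  - book 4 (Hollow Hills): author_id=NULL, no match -> dropped
So 1 of 4 rows is dropped.

SQL:
SELECT a.title, b.name AS author
FROM books a
INNER JOIN authors b ON a.author_id = b.id

Result:
title          | author
---------------+-------
Empty Rooms    | Clark 
The Blue Door  | Wilson
River Crossing | Brown 


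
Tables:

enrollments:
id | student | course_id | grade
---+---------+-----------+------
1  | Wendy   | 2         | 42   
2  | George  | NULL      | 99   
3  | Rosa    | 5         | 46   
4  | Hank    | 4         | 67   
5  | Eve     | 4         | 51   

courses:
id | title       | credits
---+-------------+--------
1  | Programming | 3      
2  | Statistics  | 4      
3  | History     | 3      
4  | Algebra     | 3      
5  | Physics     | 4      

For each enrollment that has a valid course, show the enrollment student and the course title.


INNER JOIN keeps only enrollments rows whose course_id matches an id in courses. Walk through each enrollment:
  - enrollment 1 (Wendy): course_id=2 -> matches Statistics
  - enrollment 2 (George): course_id=NULL, no match -> dropped
  - enrollment 3 (Rosa): course_id=5 -> matches Physics
  - enrollment 4 (Hank): course_id=4 -> matches Algebra
  - enrollment 5 (Eve): course_id=4 -> matches Algebra
So 1 of 5 rows is dropped.

SQL:
SELECT a.student, b.title AS course
FROM enrollments a
INNER JOIN courses b ON a.course_id = b.id

Result:
student | course    
--------+-----------
Wendy   | Statistics
Rosa    | Physics   
Hank    | Algebra   
Eve     | Algebra   


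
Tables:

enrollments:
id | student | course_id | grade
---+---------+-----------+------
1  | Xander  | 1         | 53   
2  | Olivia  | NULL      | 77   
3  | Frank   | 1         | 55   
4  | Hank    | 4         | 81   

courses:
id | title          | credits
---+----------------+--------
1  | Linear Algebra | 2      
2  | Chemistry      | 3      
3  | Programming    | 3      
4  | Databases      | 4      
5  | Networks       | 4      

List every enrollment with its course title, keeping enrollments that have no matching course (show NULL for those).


LEFT JOIN keeps every row from enrollments (the left table); where course_id has no match in courses, the course columns become NULL. Walk through each enrollment:
  - enrollment 1 (Xander): course_id=1 -> matches Linear Algebra
  - enrollment 2 (Olivia): course_id=NULL, no match -> kept with NULL
  - enrollment 3 (Frank): course_id=1 -> matches Linear Algebra
  - enrollment 4 (Hank): course_id=4 -> matches Databases
All 4 rows appear; 1 has NULL course.

SQL:
SELECT a.student, b.title AS course
FROM enrollments a
LEFT JOIN courses b ON a.course_id = b.id

Result:
student | course        
--------+---------------
Xander  | Linear Algebra
Olivia  | NULL          
Frank   | Linear Algebra
Hank    | Databases     


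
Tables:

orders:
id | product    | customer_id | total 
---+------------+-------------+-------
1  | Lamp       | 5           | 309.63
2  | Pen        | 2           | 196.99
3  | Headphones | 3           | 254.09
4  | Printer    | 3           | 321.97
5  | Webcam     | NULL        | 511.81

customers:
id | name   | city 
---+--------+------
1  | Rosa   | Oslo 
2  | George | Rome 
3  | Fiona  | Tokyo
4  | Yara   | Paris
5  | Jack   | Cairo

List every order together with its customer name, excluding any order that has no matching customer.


INNER JOIN keeps only orders rows whose customer_id matches an id in customers. Walk through each order:
  - order 1 (Lamp): customer_id=5 -> matches Jack
  - order 2 (Pen): customer_id=2 -> matches George
  - order 3 (Headphones): customer_id=3 -> matches Fiona
  - order 4 (Printer): customer_id=3 -> matches Fiona
  - order 5 (Webcam): customer_id=NULL, no match -> dropped
So 1 of 5 rows is dropped.

SQL:
SELECT a.product, b.name AS customer
FROM orders a
INNER JOIN customers b ON a.customer_id = b.id

Result:
product    | customer
-----------+---------
Lamp       | Jack    
Pen        | George  
Headphones | Fiona   
Printer    | Fiona   


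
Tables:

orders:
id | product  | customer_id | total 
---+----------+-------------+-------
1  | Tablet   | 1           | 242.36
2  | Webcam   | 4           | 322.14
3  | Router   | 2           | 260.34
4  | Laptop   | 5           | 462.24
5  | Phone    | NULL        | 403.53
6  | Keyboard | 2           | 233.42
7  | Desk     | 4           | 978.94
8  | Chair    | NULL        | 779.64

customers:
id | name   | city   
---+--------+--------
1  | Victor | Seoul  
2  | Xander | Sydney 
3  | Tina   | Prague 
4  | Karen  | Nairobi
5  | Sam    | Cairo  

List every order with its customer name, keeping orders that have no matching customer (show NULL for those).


LEFT JOIN keeps every row from orders (the left table); where customer_id has no match in customers, the customer columns become NULL. Walk through each order:
  - order 1 (Tablet): customer_id=1 -> matches Victor
  - order 2 (Webcam): customer_id=4 -> matches Karen
  - order 3 (Router): customer_id=2 -> matches Xander
  - order 4 (Laptop): customer_id=5 -> matches Sam
  - order 5 (Phone): customer_id=NULL, no match -> kept with NULL
  - order 6 (Keyboard): customer_id=2 -> matches Xander
  - order 7 (Desk): customer_id=4 -> matches Karen
  - order 8 (Chair): customer_id=NULL, no match -> kept with NULL
All 8 rows appear; 2 have NULL customer.

SQL:
SELECT a.product, b.name AS customer
FROM orders a
LEFT JOIN customers b ON a.customer_id = b.id

Result:
product  | customer
---------+---------
Tablet   | Victor  
Webcam   | Karen   
Router   | Xander  
Laptop   | Sam     
Phone    | NULL    
Keyboard | Xander  
Desk     | Karen   
Chair    | NULL    


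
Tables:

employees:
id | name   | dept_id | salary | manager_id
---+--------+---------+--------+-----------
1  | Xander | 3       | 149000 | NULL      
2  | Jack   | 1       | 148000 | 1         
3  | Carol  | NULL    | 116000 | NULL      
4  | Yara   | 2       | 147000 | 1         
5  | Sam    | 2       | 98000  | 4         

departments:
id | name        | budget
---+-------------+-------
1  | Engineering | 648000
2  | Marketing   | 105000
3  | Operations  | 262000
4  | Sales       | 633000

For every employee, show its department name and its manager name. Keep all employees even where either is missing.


Two LEFT JOINs from the same base table employees: one to departments via dept_id, one to employees itself via manager_id. Both are LEFT so every employee is preserved.
Match against departments:
  - employee 1 (Xander): dept_id=3 -> matches Operations
  - employee 2 (Jack): dept_id=1 -> matches Engineering
  - employee 3 (Carol): dept_id=NULL, no match -> kept with NULL
  - employee 4 (Yara): dept_id=2 -> matches Marketing
  - employee 5 (Sam): dept_id=2 -> matches Marketing
Match against employees (self):
  - employee 1 (Xander): manager_id=NULL -> NULL
  - employee 2 (Jack): manager_id=1 -> Xander
  - employee 3 (Carol): manager_id=NULL -> NULL
  - employee 4 (Yara): manager_id=1 -> Xander
  - employee 5 (Sam): manager_id=4 -> Yara

SQL:
SELECT a.name, b.name AS department, c.name AS manager
FROM employees a
LEFT JOIN departments b ON a.dept_id = b.id
LEFT JOIN employees c ON a.manager_id = c.id

Result:
name   | department  | manager
-------+-------------+--------
Xander | Operations  | NULL   
Jack   | Engineering | Xander 
Carol  | NULL        | NULL   
Yara   | Marketing   | Xander 
Sam    | Marketing   | Yara   
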